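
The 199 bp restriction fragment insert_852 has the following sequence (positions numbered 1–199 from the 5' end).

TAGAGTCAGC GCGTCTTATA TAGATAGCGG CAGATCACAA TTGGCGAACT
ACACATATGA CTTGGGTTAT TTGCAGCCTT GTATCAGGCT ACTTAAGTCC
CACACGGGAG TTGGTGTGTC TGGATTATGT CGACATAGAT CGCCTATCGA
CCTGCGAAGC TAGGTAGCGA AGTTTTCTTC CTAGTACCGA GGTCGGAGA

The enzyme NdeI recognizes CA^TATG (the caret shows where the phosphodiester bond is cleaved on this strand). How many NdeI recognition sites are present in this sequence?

CATATG occurs starting at position 54.
NdeI cuts at 1 site.

1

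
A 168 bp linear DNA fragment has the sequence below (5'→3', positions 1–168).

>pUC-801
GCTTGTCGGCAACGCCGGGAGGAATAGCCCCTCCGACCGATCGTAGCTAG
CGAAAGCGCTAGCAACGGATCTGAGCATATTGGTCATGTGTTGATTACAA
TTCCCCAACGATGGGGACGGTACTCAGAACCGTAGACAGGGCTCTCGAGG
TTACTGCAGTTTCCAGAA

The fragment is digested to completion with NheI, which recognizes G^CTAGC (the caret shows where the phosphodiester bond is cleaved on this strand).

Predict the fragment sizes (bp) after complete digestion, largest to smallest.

110, 46, 12 bp

NheI sites (GCTAGC) start at positions 46, 58.
NheI cuts after the first base of each site, so after positions 46, 58.
Linear molecule, 2 cuts → 3 fragments:
  1–46 → 46 bp
  47–58 → 12 bp
  59–168 → 110 bp
Sorted largest to smallest: 110, 46, 12 bp.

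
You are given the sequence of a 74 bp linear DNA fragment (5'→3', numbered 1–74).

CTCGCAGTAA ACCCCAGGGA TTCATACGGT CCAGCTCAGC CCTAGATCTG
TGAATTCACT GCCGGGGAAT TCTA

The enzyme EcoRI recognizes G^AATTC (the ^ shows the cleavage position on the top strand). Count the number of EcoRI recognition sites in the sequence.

2

GAATTC occurs starting at positions 52, 67.
EcoRI cuts at 2 sites.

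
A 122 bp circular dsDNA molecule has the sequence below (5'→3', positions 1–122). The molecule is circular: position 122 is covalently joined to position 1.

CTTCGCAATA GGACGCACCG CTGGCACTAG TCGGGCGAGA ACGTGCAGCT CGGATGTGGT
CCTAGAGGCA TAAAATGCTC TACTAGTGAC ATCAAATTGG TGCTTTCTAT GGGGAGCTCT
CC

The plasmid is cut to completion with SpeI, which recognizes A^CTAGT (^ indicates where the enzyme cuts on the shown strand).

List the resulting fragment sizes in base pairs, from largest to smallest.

SpeI sites (ACTAGT) start at positions 26, 82.
SpeI cuts after the first base of each site, so after positions 26, 82.
Circular molecule, 2 cuts → 2 fragments:
  27–82 → 56 bp
  83–122 then 1–26 → 40 + 26 = 66 bp
Sorted largest to smallest: 66, 56 bp.

66, 56 bp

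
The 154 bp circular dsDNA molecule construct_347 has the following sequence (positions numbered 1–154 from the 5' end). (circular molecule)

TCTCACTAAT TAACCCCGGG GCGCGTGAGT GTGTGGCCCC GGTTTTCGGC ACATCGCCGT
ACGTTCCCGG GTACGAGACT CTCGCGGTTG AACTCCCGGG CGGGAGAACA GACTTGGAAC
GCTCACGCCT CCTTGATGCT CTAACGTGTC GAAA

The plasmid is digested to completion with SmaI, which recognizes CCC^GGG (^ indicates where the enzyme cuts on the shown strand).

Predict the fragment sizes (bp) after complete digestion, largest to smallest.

74, 51, 29 bp

SmaI sites (CCCGGG) start at positions 15, 66, 95.
SmaI cuts after base 3 of each site, so after positions 17, 68, 97.
Circular molecule, 3 cuts → 3 fragments:
  18–68 → 51 bp
  69–97 → 29 bp
  98–154 then 1–17 → 57 + 17 = 74 bp
Sorted largest to smallest: 74, 51, 29 bp.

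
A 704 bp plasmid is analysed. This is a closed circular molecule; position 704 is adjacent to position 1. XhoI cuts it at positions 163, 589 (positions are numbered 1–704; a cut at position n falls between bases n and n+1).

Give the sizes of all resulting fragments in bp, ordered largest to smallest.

426, 278 bp

Circular molecule, 2 cuts → 2 fragments:
  589 − 163 = 426 bp
  wrap: 704 − 589 + 163 = 278 bp
Sorted largest to smallest: 426, 278 bp.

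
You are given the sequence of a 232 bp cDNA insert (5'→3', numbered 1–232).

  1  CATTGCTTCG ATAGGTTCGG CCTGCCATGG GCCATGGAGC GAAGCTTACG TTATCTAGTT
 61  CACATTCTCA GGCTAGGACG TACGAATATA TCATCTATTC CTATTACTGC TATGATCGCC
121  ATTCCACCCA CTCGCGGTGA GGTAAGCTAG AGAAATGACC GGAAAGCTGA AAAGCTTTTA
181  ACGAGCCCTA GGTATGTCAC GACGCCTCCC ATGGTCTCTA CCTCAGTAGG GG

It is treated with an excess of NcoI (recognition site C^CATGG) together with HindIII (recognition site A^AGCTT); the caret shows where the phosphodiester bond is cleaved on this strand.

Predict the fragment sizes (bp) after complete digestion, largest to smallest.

NcoI sites (CCATGG) start at positions 25, 32, 209.
NcoI cuts after the first base of each site, so after positions 25, 32, 209.
HindIII sites (AAGCTT) start at positions 42, 172.
HindIII cuts after the first base of each site, so after positions 42, 172.
Combined cut positions: 25, 32, 42, 172, 209.
Linear molecule, 5 cuts → 6 fragments:
  1–25 → 25 bp
  26–32 → 7 bp
  33–42 → 10 bp
  43–172 → 130 bp
  173–209 → 37 bp
  210–232 → 23 bp
Sorted largest to smallest: 130, 37, 25, 23, 10, 7 bp.

130, 37, 25, 23, 10, 7 bp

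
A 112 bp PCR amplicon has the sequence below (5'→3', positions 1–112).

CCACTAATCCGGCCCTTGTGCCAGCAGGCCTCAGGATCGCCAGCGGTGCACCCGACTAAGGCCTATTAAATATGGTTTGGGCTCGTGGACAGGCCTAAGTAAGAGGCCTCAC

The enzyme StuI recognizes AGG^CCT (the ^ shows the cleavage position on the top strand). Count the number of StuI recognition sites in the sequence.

AGGCCT occurs starting at positions 26, 59, 91, 104.
StuI cuts at 4 sites.

4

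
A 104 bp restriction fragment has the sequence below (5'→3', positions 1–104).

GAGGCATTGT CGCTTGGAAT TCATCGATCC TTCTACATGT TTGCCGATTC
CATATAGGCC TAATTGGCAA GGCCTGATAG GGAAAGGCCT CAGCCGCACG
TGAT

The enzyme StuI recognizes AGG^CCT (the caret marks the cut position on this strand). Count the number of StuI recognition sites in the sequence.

AGGCCT occurs starting at positions 56, 70, 85.
StuI cuts at 3 sites.

3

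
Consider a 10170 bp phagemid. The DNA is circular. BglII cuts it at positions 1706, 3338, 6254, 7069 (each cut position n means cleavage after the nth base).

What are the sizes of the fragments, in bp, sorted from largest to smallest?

Circular molecule, 4 cuts → 4 fragments:
  3338 − 1706 = 1632 bp
  6254 − 3338 = 2916 bp
  7069 − 6254 = 815 bp
  wrap: 10170 − 7069 + 1706 = 4807 bp
Sorted largest to smallest: 4807, 2916, 1632, 815 bp.

4807, 2916, 1632, 815 bp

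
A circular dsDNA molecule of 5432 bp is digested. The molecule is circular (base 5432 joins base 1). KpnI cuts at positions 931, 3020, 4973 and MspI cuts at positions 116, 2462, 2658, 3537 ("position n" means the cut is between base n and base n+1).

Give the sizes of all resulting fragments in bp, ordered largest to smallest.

1531, 1436, 815, 575, 517, 362, 196 bp

Combined cut positions (sorted): 116, 931, 2462, 2658, 3020, 3537, 4973.
Circular molecule, 7 cuts → 7 fragments:
  931 − 116 = 815 bp
  2462 − 931 = 1531 bp
  2658 − 2462 = 196 bp
  3020 − 2658 = 362 bp
  3537 − 3020 = 517 bp
  4973 − 3537 = 1436 bp
  wrap: 5432 − 4973 + 116 = 575 bp
Sorted largest to smallest: 1531, 1436, 815, 575, 517, 362, 196 bp.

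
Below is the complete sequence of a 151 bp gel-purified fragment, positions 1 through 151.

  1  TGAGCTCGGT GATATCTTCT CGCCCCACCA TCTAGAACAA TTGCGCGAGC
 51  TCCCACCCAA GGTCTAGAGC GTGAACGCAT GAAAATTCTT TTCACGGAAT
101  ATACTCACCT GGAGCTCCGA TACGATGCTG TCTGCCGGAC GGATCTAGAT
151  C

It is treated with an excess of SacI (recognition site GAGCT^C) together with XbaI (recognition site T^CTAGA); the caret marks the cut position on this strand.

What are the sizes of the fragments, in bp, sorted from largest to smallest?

SacI sites (GAGCTC) start at positions 2, 47, 112.
SacI cuts after base 5 of each site (before the last base), so after positions 6, 51, 116.
XbaI sites (TCTAGA) start at positions 31, 63, 144.
XbaI cuts after the first base of each site, so after positions 31, 63, 144.
Combined cut positions: 6, 31, 51, 63, 116, 144.
Linear molecule, 6 cuts → 7 fragments:
  1–6 → 6 bp
  7–31 → 25 bp
  32–51 → 20 bp
  52–63 → 12 bp
  64–116 → 53 bp
  117–144 → 28 bp
  145–151 → 7 bp
Sorted largest to smallest: 53, 28, 25, 20, 12, 7, 6 bp.

53, 28, 25, 20, 12, 7, 6 bp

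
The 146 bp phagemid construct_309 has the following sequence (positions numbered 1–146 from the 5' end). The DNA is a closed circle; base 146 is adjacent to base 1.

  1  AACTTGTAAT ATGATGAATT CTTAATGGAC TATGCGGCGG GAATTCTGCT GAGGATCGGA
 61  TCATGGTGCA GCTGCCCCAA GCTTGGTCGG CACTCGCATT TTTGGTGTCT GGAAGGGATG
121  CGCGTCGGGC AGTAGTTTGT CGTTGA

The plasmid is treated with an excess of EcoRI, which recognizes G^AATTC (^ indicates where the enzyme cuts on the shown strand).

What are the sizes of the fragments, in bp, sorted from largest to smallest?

EcoRI sites (GAATTC) start at positions 16, 41.
EcoRI cuts after the first base of each site, so after positions 16, 41.
Circular molecule, 2 cuts → 2 fragments:
  17–41 → 25 bp
  42–146 then 1–16 → 105 + 16 = 121 bp
Sorted largest to smallest: 121, 25 bp.

121, 25 bp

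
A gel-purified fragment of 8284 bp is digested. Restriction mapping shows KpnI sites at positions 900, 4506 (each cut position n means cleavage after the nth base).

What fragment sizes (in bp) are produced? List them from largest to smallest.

3778, 3606, 900 bp

Linear molecule, 2 cuts → 3 fragments:
  900 − 0 = 900 bp
  4506 − 900 = 3606 bp
  8284 − 4506 = 3778 bp
Sorted largest to smallest: 3778, 3606, 900 bp.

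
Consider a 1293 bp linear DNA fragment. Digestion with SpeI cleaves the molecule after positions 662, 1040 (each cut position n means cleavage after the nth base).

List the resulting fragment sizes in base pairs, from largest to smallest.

662, 378, 253 bp

Linear molecule, 2 cuts → 3 fragments:
  662 − 0 = 662 bp
  1040 − 662 = 378 bp
  1293 − 1040 = 253 bp
Sorted largest to smallest: 662, 378, 253 bp.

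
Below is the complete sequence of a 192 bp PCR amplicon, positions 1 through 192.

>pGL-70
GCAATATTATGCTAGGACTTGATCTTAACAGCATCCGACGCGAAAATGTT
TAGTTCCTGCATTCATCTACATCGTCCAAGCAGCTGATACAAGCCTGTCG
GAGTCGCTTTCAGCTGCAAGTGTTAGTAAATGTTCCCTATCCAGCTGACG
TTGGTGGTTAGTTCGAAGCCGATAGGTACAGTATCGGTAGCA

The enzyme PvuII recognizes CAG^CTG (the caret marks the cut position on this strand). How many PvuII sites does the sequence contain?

3

CAGCTG occurs starting at positions 81, 111, 142.
PvuII cuts at 3 sites.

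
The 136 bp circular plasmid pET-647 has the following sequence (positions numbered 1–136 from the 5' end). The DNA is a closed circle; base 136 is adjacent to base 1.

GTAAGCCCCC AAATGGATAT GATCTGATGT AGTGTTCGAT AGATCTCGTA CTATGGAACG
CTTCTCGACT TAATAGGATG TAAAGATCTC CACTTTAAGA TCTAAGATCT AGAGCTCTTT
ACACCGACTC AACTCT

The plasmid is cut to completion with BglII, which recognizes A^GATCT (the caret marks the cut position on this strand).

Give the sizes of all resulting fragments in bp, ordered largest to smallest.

BglII sites (AGATCT) start at positions 41, 84, 98, 105.
BglII cuts after the first base of each site, so after positions 41, 84, 98, 105.
Circular molecule, 4 cuts → 4 fragments:
  42–84 → 43 bp
  85–98 → 14 bp
  99–105 → 7 bp
  106–136 then 1–41 → 31 + 41 = 72 bp
Sorted largest to smallest: 72, 43, 14, 7 bp.

72, 43, 14, 7 bp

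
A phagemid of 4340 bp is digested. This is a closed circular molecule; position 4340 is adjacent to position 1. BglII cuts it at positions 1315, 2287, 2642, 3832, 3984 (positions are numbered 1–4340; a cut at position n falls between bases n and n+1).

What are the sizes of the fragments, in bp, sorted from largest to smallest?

1671, 1190, 972, 355, 152 bp

Circular molecule, 5 cuts → 5 fragments:
  2287 − 1315 = 972 bp
  2642 − 2287 = 355 bp
  3832 − 2642 = 1190 bp
  3984 − 3832 = 152 bp
  wrap: 4340 − 3984 + 1315 = 1671 bp
Sorted largest to smallest: 1671, 1190, 972, 355, 152 bp.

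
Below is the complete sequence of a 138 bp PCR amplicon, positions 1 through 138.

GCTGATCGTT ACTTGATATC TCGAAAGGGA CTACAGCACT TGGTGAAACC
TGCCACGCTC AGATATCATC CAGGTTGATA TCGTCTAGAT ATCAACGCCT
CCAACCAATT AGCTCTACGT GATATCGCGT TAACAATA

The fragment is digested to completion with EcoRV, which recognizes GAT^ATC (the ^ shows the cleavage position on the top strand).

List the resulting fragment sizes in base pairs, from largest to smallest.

EcoRV sites (GATATC) start at positions 15, 62, 77, 88, 121.
EcoRV cuts after base 3 of each site, so after positions 17, 64, 79, 90, 123.
Linear molecule, 5 cuts → 6 fragments:
  1–17 → 17 bp
  18–64 → 47 bp
  65–79 → 15 bp
  80–90 → 11 bp
  91–123 → 33 bp
  124–138 → 15 bp
Sorted largest to smallest: 47, 33, 17, 15, 15, 11 bp.

47, 33, 17, 15, 15, 11 bp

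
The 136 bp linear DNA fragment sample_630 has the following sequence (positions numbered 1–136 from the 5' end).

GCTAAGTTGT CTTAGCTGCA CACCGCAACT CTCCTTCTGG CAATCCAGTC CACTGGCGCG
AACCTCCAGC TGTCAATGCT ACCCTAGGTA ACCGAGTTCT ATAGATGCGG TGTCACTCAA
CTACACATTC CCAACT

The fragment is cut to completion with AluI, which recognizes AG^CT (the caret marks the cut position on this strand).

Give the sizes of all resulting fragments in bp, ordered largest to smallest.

AluI sites (AGCT) start at positions 14, 68.
AluI cuts after base 2 of each site, so after positions 15, 69.
Linear molecule, 2 cuts → 3 fragments:
  1–15 → 15 bp
  16–69 → 54 bp
  70–136 → 67 bp
Sorted largest to smallest: 67, 54, 15 bp.

67, 54, 15 bp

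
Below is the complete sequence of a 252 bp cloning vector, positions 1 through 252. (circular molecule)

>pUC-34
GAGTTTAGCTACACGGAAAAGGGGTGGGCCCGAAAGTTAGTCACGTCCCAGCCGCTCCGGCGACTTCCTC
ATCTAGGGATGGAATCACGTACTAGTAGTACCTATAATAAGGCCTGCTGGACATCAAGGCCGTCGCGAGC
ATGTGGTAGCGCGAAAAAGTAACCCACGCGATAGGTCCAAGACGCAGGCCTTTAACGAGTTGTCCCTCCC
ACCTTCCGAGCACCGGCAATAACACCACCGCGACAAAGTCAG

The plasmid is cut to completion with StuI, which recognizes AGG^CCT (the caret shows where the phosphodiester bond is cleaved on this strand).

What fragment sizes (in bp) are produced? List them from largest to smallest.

176, 76 bp

StuI sites (AGGCCT) start at positions 110, 186.
StuI cuts after base 3 of each site, so after positions 112, 188.
Circular molecule, 2 cuts → 2 fragments:
  113–188 → 76 bp
  189–252 then 1–112 → 64 + 112 = 176 bp
Sorted largest to smallest: 176, 76 bp.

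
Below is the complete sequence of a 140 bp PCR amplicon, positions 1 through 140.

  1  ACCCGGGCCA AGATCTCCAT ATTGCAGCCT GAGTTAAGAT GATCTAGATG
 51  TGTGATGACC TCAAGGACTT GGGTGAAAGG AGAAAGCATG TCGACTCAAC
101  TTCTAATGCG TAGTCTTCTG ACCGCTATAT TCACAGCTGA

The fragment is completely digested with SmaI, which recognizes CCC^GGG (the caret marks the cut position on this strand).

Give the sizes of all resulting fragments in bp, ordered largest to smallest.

The SmaI site (CCCGGG) starts at position 2.
SmaI cuts after base 3 of each site, so after position 4.
Linear molecule, 1 cut → 2 fragments:
  1–4 → 4 bp
  5–140 → 136 bp
Sorted largest to smallest: 136, 4 bp.

136, 4 bp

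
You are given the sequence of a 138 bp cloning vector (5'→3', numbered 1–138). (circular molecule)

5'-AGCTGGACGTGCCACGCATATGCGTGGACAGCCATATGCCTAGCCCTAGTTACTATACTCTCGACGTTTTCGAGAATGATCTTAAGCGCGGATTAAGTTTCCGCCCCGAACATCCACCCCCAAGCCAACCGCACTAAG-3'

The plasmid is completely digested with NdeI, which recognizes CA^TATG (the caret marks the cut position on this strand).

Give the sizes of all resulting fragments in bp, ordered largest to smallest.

122, 16 bp

NdeI sites (CATATG) start at positions 17, 33.
NdeI cuts after base 2 of each site, so after positions 18, 34.
Circular molecule, 2 cuts → 2 fragments:
  19–34 → 16 bp
  35–138 then 1–18 → 104 + 18 = 122 bp
Sorted largest to smallest: 122, 16 bp.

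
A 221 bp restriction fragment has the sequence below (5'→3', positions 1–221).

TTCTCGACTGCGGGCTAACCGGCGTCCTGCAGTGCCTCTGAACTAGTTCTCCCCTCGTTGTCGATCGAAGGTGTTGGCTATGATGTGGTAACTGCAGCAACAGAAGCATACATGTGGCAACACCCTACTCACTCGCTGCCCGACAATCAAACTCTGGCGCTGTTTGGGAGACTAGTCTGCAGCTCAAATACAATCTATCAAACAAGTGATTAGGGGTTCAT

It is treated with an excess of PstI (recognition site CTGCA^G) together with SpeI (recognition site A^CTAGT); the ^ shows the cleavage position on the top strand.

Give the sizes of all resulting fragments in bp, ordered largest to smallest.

PstI sites (CTGCAG) start at positions 27, 92, 177.
PstI cuts after base 5 of each site (before the last base), so after positions 31, 96, 181.
SpeI sites (ACTAGT) start at positions 42, 171.
SpeI cuts after the first base of each site, so after positions 42, 171.
Combined cut positions: 31, 42, 96, 171, 181.
Linear molecule, 5 cuts → 6 fragments:
  1–31 → 31 bp
  32–42 → 11 bp
  43–96 → 54 bp
  97–171 → 75 bp
  172–181 → 10 bp
  182–221 → 40 bp
Sorted largest to smallest: 75, 54, 40, 31, 11, 10 bp.

75, 54, 40, 31, 11, 10 bp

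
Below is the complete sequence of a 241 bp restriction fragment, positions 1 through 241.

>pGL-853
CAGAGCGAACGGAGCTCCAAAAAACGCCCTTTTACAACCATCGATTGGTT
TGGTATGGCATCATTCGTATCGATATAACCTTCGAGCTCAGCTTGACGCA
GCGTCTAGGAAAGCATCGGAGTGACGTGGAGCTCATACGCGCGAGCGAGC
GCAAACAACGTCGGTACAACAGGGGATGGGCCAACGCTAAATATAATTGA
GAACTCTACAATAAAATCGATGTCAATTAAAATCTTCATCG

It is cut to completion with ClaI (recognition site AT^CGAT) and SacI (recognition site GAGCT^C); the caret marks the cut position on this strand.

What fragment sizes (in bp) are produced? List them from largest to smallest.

ClaI sites (ATCGAT) start at positions 40, 69, 216.
ClaI cuts after base 2 of each site, so after positions 41, 70, 217.
SacI sites (GAGCTC) start at positions 12, 84, 129.
SacI cuts after base 5 of each site (before the last base), so after positions 16, 88, 133.
Combined cut positions: 16, 41, 70, 88, 133, 217.
Linear molecule, 6 cuts → 7 fragments:
  1–16 → 16 bp
  17–41 → 25 bp
  42–70 → 29 bp
  71–88 → 18 bp
  89–133 → 45 bp
  134–217 → 84 bp
  218–241 → 24 bp
Sorted largest to smallest: 84, 45, 29, 25, 24, 18, 16 bp.

84, 45, 29, 25, 24, 18, 16 bp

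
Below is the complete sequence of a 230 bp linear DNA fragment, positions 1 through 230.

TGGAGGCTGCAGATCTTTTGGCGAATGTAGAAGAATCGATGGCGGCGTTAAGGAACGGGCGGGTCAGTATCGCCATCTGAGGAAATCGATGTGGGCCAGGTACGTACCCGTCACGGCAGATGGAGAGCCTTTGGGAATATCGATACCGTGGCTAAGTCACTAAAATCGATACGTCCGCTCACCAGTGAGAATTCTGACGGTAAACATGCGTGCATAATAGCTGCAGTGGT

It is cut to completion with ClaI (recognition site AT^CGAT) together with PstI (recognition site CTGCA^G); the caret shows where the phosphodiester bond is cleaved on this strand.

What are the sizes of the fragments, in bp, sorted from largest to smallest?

ClaI sites (ATCGAT) start at positions 35, 85, 139, 165.
ClaI cuts after base 2 of each site, so after positions 36, 86, 140, 166.
PstI sites (CTGCAG) start at positions 7, 221.
PstI cuts after base 5 of each site (before the last base), so after positions 11, 225.
Combined cut positions: 11, 36, 86, 140, 166, 225.
Linear molecule, 6 cuts → 7 fragments:
  1–11 → 11 bp
  12–36 → 25 bp
  37–86 → 50 bp
  87–140 → 54 bp
  141–166 → 26 bp
  167–225 → 59 bp
  226–230 → 5 bp
Sorted largest to smallest: 59, 54, 50, 26, 25, 11, 5 bp.

59, 54, 50, 26, 25, 11, 5 bp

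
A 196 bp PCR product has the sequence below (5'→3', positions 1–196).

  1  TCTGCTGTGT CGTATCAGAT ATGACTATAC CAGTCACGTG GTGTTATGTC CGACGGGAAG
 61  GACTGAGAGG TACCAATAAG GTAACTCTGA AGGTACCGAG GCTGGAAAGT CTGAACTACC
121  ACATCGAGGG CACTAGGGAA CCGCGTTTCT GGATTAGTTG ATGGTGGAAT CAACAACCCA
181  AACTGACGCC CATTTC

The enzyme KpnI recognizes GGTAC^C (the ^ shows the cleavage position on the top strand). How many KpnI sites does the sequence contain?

GGTACC occurs starting at positions 69, 92.
KpnI cuts at 2 sites.

2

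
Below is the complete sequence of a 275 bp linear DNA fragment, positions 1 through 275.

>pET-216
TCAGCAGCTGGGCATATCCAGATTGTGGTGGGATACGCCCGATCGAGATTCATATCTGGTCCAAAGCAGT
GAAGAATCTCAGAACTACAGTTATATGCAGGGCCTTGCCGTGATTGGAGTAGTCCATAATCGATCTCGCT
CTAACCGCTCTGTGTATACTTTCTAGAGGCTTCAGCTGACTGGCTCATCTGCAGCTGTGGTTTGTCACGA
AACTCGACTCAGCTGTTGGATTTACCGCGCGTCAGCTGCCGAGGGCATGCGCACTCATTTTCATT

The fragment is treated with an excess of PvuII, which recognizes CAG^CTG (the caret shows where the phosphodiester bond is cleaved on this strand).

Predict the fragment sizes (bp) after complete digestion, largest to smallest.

PvuII sites (CAGCTG) start at positions 5, 173, 192, 220, 243.
PvuII cuts after base 3 of each site, so after positions 7, 175, 194, 222, 245.
Linear molecule, 5 cuts → 6 fragments:
  1–7 → 7 bp
  8–175 → 168 bp
  176–194 → 19 bp
  195–222 → 28 bp
  223–245 → 23 bp
  246–275 → 30 bp
Sorted largest to smallest: 168, 30, 28, 23, 19, 7 bp.

168, 30, 28, 23, 19, 7 bp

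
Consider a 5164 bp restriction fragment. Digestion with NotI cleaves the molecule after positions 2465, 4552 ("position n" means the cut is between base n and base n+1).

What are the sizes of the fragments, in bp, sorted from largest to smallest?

Linear molecule, 2 cuts → 3 fragments:
  2465 − 0 = 2465 bp
  4552 − 2465 = 2087 bp
  5164 − 4552 = 612 bp
Sorted largest to smallest: 2465, 2087, 612 bp.

2465, 2087, 612 bp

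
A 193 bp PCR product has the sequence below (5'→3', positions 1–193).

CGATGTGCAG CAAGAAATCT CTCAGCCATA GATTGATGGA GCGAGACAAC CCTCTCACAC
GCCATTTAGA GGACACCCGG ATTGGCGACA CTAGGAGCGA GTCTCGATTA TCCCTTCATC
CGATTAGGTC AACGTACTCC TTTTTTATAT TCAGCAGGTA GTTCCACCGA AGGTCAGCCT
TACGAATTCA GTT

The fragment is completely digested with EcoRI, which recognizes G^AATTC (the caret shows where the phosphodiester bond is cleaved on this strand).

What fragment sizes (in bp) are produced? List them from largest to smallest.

The EcoRI site (GAATTC) starts at position 184.
EcoRI cuts after the first base of each site, so after position 184.
Linear molecule, 1 cut → 2 fragments:
  1–184 → 184 bp
  185–193 → 9 bp
Sorted largest to smallest: 184, 9 bp.

184, 9 bp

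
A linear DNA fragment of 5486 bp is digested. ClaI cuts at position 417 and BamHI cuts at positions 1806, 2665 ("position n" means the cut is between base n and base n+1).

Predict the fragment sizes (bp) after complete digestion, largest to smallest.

2821, 1389, 859, 417 bp

Combined cut positions (sorted): 417, 1806, 2665.
Linear molecule, 3 cuts → 4 fragments:
  417 − 0 = 417 bp
  1806 − 417 = 1389 bp
  2665 − 1806 = 859 bp
  5486 − 2665 = 2821 bp
Sorted largest to smallest: 2821, 1389, 859, 417 bp.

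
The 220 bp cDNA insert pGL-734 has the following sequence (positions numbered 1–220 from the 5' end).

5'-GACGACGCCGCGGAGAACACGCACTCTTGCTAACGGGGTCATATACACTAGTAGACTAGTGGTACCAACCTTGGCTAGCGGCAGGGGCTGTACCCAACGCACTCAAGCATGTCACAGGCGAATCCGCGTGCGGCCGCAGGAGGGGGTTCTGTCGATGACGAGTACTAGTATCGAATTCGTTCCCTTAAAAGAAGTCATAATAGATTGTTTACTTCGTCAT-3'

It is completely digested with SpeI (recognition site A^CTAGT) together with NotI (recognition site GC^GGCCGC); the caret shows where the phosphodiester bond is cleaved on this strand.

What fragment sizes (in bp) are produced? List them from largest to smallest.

76, 56, 47, 33, 8 bp

SpeI sites (ACTAGT) start at positions 47, 55, 164.
SpeI cuts after the first base of each site, so after positions 47, 55, 164.
The NotI site (GCGGCCGC) starts at position 130.
NotI cuts after base 2 of each site, so after position 131.
Combined cut positions: 47, 55, 131, 164.
Linear molecule, 4 cuts → 5 fragments:
  1–47 → 47 bp
  48–55 → 8 bp
  56–131 → 76 bp
  132–164 → 33 bp
  165–220 → 56 bp
Sorted largest to smallest: 76, 56, 47, 33, 8 bp.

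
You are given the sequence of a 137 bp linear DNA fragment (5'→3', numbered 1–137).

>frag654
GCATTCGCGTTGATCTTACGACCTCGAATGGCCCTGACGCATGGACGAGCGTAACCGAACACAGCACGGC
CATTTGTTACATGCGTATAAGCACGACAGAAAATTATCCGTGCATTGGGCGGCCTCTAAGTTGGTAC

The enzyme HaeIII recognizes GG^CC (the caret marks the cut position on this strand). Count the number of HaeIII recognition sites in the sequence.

GGCC occurs starting at positions 30, 68, 121.
HaeIII cuts at 3 sites.

3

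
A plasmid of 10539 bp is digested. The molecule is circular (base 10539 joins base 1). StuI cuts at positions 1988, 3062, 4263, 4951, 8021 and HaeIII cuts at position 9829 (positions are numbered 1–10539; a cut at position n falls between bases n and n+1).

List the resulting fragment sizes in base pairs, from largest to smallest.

3070, 2698, 1808, 1201, 1074, 688 bp

Combined cut positions (sorted): 1988, 3062, 4263, 4951, 8021, 9829.
Circular molecule, 6 cuts → 6 fragments:
  3062 − 1988 = 1074 bp
  4263 − 3062 = 1201 bp
  4951 − 4263 = 688 bp
  8021 − 4951 = 3070 bp
  9829 − 8021 = 1808 bp
  wrap: 10539 − 9829 + 1988 = 2698 bp
Sorted largest to smallest: 3070, 2698, 1808, 1201, 1074, 688 bp.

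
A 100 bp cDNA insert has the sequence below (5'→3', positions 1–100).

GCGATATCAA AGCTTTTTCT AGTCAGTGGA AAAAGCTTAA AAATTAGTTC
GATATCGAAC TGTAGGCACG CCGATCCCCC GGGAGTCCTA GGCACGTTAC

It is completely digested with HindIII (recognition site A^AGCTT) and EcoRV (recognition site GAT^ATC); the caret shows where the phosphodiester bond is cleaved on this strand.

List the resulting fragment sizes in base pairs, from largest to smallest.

47, 23, 20, 5, 5 bp

HindIII sites (AAGCTT) start at positions 10, 33.
HindIII cuts after the first base of each site, so after positions 10, 33.
EcoRV sites (GATATC) start at positions 3, 51.
EcoRV cuts after base 3 of each site, so after positions 5, 53.
Combined cut positions: 5, 10, 33, 53.
Linear molecule, 4 cuts → 5 fragments:
  1–5 → 5 bp
  6–10 → 5 bp
  11–33 → 23 bp
  34–53 → 20 bp
  54–100 → 47 bp
Sorted largest to smallest: 47, 23, 20, 5, 5 bp.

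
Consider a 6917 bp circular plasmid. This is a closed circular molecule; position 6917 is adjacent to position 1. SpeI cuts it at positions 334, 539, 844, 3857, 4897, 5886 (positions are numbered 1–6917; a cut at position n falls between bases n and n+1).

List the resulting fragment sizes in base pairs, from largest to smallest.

Circular molecule, 6 cuts → 6 fragments:
  539 − 334 = 205 bp
  844 − 539 = 305 bp
  3857 − 844 = 3013 bp
  4897 − 3857 = 1040 bp
  5886 − 4897 = 989 bp
  wrap: 6917 − 5886 + 334 = 1365 bp
Sorted largest to smallest: 3013, 1365, 1040, 989, 305, 205 bp.

3013, 1365, 1040, 989, 305, 205 bp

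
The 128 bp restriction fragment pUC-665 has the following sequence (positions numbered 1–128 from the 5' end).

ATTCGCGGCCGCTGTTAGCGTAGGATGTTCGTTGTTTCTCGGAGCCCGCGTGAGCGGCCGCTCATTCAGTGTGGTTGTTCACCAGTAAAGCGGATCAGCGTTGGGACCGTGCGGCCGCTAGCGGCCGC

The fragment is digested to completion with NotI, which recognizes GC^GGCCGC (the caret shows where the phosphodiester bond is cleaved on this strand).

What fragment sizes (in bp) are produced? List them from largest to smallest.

57, 49, 10, 6, 6 bp

NotI sites (GCGGCCGC) start at positions 5, 54, 111, 121.
NotI cuts after base 2 of each site, so after positions 6, 55, 112, 122.
Linear molecule, 4 cuts → 5 fragments:
  1–6 → 6 bp
  7–55 → 49 bp
  56–112 → 57 bp
  113–122 → 10 bp
  123–128 → 6 bp
Sorted largest to smallest: 57, 49, 10, 6, 6 bp.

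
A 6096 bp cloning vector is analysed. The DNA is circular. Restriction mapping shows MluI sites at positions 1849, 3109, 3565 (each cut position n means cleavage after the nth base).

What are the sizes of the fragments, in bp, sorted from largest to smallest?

Circular molecule, 3 cuts → 3 fragments:
  3109 − 1849 = 1260 bp
  3565 − 3109 = 456 bp
  wrap: 6096 − 3565 + 1849 = 4380 bp
Sorted largest to smallest: 4380, 1260, 456 bp.

4380, 1260, 456 bp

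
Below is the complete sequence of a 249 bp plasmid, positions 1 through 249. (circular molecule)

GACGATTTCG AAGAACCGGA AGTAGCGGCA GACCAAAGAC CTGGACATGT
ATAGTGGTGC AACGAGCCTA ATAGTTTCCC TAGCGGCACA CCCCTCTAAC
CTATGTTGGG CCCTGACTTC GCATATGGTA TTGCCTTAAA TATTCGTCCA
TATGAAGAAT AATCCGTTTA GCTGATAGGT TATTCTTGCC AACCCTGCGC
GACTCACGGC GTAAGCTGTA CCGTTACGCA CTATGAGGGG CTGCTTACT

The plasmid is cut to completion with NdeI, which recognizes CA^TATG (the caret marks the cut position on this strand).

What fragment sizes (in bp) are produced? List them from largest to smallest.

NdeI sites (CATATG) start at positions 122, 149.
NdeI cuts after base 2 of each site, so after positions 123, 150.
Circular molecule, 2 cuts → 2 fragments:
  124–150 → 27 bp
  151–249 then 1–123 → 99 + 123 = 222 bp
Sorted largest to smallest: 222, 27 bp.

222, 27 bp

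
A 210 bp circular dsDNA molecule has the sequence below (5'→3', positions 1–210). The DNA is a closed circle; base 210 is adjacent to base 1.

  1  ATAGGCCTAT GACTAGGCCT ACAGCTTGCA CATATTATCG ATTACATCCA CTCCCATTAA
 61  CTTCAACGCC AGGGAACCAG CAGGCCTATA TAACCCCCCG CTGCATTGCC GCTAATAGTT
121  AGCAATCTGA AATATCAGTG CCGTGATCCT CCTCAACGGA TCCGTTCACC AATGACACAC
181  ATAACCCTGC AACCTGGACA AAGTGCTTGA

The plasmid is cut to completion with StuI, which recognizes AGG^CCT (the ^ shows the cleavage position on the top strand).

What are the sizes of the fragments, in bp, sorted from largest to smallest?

131, 67, 12 bp

StuI sites (AGGCCT) start at positions 3, 15, 82.
StuI cuts after base 3 of each site, so after positions 5, 17, 84.
Circular molecule, 3 cuts → 3 fragments:
  6–17 → 12 bp
  18–84 → 67 bp
  85–210 then 1–5 → 126 + 5 = 131 bp
Sorted largest to smallest: 131, 67, 12 bp.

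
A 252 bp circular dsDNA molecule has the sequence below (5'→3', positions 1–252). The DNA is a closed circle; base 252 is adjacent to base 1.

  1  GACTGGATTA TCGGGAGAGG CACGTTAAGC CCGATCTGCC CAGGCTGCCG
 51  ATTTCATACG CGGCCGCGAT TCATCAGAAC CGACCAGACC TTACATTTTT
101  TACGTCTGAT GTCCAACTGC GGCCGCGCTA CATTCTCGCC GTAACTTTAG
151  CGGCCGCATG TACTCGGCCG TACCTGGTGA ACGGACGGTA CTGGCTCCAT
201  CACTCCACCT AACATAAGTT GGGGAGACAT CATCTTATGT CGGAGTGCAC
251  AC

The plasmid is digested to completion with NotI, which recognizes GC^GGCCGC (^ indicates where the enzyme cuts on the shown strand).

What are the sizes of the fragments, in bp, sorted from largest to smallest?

162, 59, 31 bp

NotI sites (GCGGCCGC) start at positions 60, 119, 150.
NotI cuts after base 2 of each site, so after positions 61, 120, 151.
Circular molecule, 3 cuts → 3 fragments:
  62–120 → 59 bp
  121–151 → 31 bp
  152–252 then 1–61 → 101 + 61 = 162 bp
Sorted largest to smallest: 162, 59, 31 bp.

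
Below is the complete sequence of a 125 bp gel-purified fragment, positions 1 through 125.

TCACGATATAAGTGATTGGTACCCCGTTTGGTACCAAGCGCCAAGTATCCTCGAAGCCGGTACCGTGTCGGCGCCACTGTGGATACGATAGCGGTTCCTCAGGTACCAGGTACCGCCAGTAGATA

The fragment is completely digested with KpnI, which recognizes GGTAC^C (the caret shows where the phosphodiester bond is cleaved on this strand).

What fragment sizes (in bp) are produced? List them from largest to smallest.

43, 29, 22, 12, 12, 7 bp

KpnI sites (GGTACC) start at positions 18, 30, 59, 102, 109.
KpnI cuts after base 5 of each site (before the last base), so after positions 22, 34, 63, 106, 113.
Linear molecule, 5 cuts → 6 fragments:
  1–22 → 22 bp
  23–34 → 12 bp
  35–63 → 29 bp
  64–106 → 43 bp
  107–113 → 7 bp
  114–125 → 12 bp
Sorted largest to smallest: 43, 29, 22, 12, 12, 7 bp.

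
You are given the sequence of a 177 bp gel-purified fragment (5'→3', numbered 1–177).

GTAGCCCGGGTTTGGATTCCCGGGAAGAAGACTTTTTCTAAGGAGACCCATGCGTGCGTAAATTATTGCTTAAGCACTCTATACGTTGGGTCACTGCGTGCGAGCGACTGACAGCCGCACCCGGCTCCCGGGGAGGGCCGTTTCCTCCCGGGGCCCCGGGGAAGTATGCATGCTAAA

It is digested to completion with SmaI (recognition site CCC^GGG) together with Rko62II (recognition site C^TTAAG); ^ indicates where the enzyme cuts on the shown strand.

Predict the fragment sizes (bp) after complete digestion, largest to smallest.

SmaI sites (CCCGGG) start at positions 5, 19, 127, 147, 155.
SmaI cuts after base 3 of each site, so after positions 7, 21, 129, 149, 157.
The Rko62II site (CTTAAG) starts at position 69.
Rko62II cuts after the first base of each site, so after position 69.
Combined cut positions: 7, 21, 69, 129, 149, 157.
Linear molecule, 6 cuts → 7 fragments:
  1–7 → 7 bp
  8–21 → 14 bp
  22–69 → 48 bp
  70–129 → 60 bp
  130–149 → 20 bp
  150–157 → 8 bp
  158–177 → 20 bp
Sorted largest to smallest: 60, 48, 20, 20, 14, 8, 7 bp.

60, 48, 20, 20, 14, 8, 7 bp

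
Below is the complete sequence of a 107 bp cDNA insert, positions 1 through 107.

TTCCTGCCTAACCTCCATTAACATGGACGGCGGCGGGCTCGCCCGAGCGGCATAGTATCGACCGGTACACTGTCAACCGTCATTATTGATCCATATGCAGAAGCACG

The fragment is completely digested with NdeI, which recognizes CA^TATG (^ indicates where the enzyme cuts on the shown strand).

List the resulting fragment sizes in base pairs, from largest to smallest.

The NdeI site (CATATG) starts at position 92.
NdeI cuts after base 2 of each site, so after position 93.
Linear molecule, 1 cut → 2 fragments:
  1–93 → 93 bp
  94–107 → 14 bp
Sorted largest to smallest: 93, 14 bp.

93, 14 bp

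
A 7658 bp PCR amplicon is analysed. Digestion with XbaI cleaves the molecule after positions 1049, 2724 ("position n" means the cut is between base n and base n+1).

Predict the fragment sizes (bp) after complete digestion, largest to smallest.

Linear molecule, 2 cuts → 3 fragments:
  1049 − 0 = 1049 bp
  2724 − 1049 = 1675 bp
  7658 − 2724 = 4934 bp
Sorted largest to smallest: 4934, 1675, 1049 bp.

4934, 1675, 1049 bp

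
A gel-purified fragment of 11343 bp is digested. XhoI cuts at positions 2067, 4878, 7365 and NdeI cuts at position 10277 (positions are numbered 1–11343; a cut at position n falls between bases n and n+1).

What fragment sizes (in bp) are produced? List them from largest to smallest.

2912, 2811, 2487, 2067, 1066 bp

Combined cut positions (sorted): 2067, 4878, 7365, 10277.
Linear molecule, 4 cuts → 5 fragments:
  2067 − 0 = 2067 bp
  4878 − 2067 = 2811 bp
  7365 − 4878 = 2487 bp
  10277 − 7365 = 2912 bp
  11343 − 10277 = 1066 bp
Sorted largest to smallest: 2912, 2811, 2487, 2067, 1066 bp.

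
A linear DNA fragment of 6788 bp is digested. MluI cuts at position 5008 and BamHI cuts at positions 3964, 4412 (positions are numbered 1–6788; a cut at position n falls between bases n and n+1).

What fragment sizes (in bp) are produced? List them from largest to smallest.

Combined cut positions (sorted): 3964, 4412, 5008.
Linear molecule, 3 cuts → 4 fragments:
  3964 − 0 = 3964 bp
  4412 − 3964 = 448 bp
  5008 − 4412 = 596 bp
  6788 − 5008 = 1780 bp
Sorted largest to smallest: 3964, 1780, 596, 448 bp.

3964, 1780, 596, 448 bp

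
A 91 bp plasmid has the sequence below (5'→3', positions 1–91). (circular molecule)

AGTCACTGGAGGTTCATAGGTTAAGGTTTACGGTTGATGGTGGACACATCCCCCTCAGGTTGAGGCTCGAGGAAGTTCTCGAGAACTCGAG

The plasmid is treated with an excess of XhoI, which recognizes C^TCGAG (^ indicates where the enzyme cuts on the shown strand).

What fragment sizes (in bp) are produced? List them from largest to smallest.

71, 12, 8 bp

XhoI sites (CTCGAG) start at positions 66, 78, 86.
XhoI cuts after the first base of each site, so after positions 66, 78, 86.
Circular molecule, 3 cuts → 3 fragments:
  67–78 → 12 bp
  79–86 → 8 bp
  87–91 then 1–66 → 5 + 66 = 71 bp
Sorted largest to smallest: 71, 12, 8 bp.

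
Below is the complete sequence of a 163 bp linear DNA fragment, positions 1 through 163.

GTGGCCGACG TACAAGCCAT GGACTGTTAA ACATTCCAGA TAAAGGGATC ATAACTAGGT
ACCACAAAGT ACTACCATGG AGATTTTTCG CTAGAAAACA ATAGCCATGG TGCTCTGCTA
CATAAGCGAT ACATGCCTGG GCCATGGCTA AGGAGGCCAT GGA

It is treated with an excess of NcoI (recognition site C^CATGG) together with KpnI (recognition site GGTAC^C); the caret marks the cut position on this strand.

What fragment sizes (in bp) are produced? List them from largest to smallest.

45, 37, 30, 17, 15, 13, 6 bp

NcoI sites (CCATGG) start at positions 17, 75, 105, 142, 157.
NcoI cuts after the first base of each site, so after positions 17, 75, 105, 142, 157.
The KpnI site (GGTACC) starts at position 58.
KpnI cuts after base 5 of each site (before the last base), so after position 62.
Combined cut positions: 17, 62, 75, 105, 142, 157.
Linear molecule, 6 cuts → 7 fragments:
  1–17 → 17 bp
  18–62 → 45 bp
  63–75 → 13 bp
  76–105 → 30 bp
  106–142 → 37 bp
  143–157 → 15 bp
  158–163 → 6 bp
Sorted largest to smallest: 45, 37, 30, 17, 15, 13, 6 bp.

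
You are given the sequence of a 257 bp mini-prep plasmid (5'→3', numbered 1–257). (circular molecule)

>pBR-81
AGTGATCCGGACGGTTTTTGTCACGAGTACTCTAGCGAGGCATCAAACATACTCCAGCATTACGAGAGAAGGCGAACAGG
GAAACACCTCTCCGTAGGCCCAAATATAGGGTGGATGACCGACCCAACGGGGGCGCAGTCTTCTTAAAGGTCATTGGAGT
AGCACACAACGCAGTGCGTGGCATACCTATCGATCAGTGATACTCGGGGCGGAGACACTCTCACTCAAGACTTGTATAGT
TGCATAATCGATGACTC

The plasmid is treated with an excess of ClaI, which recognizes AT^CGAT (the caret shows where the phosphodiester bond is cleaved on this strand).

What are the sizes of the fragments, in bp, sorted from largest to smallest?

ClaI sites (ATCGAT) start at positions 189, 247.
ClaI cuts after base 2 of each site, so after positions 190, 248.
Circular molecule, 2 cuts → 2 fragments:
  191–248 → 58 bp
  249–257 then 1–190 → 9 + 190 = 199 bp
Sorted largest to smallest: 199, 58 bp.

199, 58 bp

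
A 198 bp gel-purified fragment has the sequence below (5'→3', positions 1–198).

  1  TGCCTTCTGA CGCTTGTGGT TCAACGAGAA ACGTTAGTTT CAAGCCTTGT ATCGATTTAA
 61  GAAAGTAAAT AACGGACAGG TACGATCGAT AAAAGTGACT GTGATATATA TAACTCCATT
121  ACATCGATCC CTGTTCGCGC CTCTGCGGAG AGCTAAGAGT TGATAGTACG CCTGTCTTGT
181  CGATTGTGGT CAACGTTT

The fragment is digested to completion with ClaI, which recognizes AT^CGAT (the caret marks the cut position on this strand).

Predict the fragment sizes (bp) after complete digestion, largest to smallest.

74, 52, 38, 34 bp

ClaI sites (ATCGAT) start at positions 51, 85, 123.
ClaI cuts after base 2 of each site, so after positions 52, 86, 124.
Linear molecule, 3 cuts → 4 fragments:
  1–52 → 52 bp
  53–86 → 34 bp
  87–124 → 38 bp
  125–198 → 74 bp
Sorted largest to smallest: 74, 52, 38, 34 bp.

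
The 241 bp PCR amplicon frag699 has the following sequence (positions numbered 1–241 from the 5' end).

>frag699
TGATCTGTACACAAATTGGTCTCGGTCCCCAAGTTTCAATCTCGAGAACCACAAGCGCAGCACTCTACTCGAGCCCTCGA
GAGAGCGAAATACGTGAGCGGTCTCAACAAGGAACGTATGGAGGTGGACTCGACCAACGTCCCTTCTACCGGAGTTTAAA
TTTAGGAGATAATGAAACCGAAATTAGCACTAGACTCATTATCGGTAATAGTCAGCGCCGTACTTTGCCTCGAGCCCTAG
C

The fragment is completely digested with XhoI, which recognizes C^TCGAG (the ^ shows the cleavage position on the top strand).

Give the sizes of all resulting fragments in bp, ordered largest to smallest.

153, 41, 27, 12, 8 bp

XhoI sites (CTCGAG) start at positions 41, 68, 76, 229.
XhoI cuts after the first base of each site, so after positions 41, 68, 76, 229.
Linear molecule, 4 cuts → 5 fragments:
  1–41 → 41 bp
  42–68 → 27 bp
  69–76 → 8 bp
  77–229 → 153 bp
  230–241 → 12 bp
Sorted largest to smallest: 153, 41, 27, 12, 8 bp.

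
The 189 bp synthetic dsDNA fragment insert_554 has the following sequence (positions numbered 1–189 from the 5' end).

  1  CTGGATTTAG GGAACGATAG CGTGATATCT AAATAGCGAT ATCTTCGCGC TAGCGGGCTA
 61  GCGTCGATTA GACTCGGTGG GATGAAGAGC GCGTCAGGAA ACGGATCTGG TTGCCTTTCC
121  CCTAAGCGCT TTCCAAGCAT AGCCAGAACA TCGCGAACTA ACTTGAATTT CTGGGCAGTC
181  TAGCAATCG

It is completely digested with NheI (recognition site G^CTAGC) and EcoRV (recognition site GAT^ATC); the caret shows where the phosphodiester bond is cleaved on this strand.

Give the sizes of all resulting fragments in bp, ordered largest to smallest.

NheI sites (GCTAGC) start at positions 49, 57.
NheI cuts after the first base of each site, so after positions 49, 57.
EcoRV sites (GATATC) start at positions 24, 38.
EcoRV cuts after base 3 of each site, so after positions 26, 40.
Combined cut positions: 26, 40, 49, 57.
Linear molecule, 4 cuts → 5 fragments:
  1–26 → 26 bp
  27–40 → 14 bp
  41–49 → 9 bp
  50–57 → 8 bp
  58–189 → 132 bp
Sorted largest to smallest: 132, 26, 14, 9, 8 bp.

132, 26, 14, 9, 8 bp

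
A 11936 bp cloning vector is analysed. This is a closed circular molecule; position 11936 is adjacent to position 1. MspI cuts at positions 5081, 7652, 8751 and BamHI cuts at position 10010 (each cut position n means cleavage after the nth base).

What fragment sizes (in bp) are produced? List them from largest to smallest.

Combined cut positions (sorted): 5081, 7652, 8751, 10010.
Circular molecule, 4 cuts → 4 fragments:
  7652 − 5081 = 2571 bp
  8751 − 7652 = 1099 bp
  10010 − 8751 = 1259 bp
  wrap: 11936 − 10010 + 5081 = 7007 bp
Sorted largest to smallest: 7007, 2571, 1259, 1099 bp.

7007, 2571, 1259, 1099 bp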